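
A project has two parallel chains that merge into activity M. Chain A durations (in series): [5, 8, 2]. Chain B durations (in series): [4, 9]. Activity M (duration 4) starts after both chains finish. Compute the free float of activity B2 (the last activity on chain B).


ES(B2) = sum of predecessors on chain B = 4
EF(B2) = ES + duration = 4 + 9 = 13
Successor of B2 is M. ES(M) = max(sum(A), sum(B)) = max(15, 13) = 15
Free float = ES(successor) - EF(current) = 15 - 13 = 2

2


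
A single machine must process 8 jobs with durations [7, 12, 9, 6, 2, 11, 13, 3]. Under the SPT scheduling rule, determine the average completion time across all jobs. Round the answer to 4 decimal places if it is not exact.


Sort jobs by processing time (SPT order): [2, 3, 6, 7, 9, 11, 12, 13]
Compute completion times sequentially:
  Job 1: processing = 2, completes at 2
  Job 2: processing = 3, completes at 5
  Job 3: processing = 6, completes at 11
  Job 4: processing = 7, completes at 18
  Job 5: processing = 9, completes at 27
  Job 6: processing = 11, completes at 38
  Job 7: processing = 12, completes at 50
  Job 8: processing = 13, completes at 63
Sum of completion times = 214
Average completion time = 214/8 = 26.75

26.75


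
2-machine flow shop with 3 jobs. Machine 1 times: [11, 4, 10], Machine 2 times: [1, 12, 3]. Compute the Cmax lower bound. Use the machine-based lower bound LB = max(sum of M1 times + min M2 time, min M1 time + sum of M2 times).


LB1 = sum(M1 times) + min(M2 times) = 25 + 1 = 26
LB2 = min(M1 times) + sum(M2 times) = 4 + 16 = 20
Lower bound = max(LB1, LB2) = max(26, 20) = 26

26


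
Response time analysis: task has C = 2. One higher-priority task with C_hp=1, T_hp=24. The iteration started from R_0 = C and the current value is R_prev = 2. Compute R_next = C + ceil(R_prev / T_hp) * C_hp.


R_next = C + ceil(R_prev / T_hp) * C_hp
ceil(2 / 24) = ceil(0.0833) = 1
Interference = 1 * 1 = 1
R_next = 2 + 1 = 3

3


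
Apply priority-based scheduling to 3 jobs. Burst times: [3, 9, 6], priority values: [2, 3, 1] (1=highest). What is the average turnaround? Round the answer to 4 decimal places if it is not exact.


Sort by priority (ascending = highest first):
Order: [(1, 6), (2, 3), (3, 9)]
Completion times:
  Priority 1, burst=6, C=6
  Priority 2, burst=3, C=9
  Priority 3, burst=9, C=18
Average turnaround = 33/3 = 11.0

11.0


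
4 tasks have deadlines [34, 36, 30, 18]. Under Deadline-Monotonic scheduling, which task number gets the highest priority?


Sort tasks by relative deadline (ascending):
  Task 4: deadline = 18
  Task 3: deadline = 30
  Task 1: deadline = 34
  Task 2: deadline = 36
Priority order (highest first): [4, 3, 1, 2]
Highest priority task = 4

4


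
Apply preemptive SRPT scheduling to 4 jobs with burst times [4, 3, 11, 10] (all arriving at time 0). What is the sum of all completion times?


Since all jobs arrive at t=0, SRPT equals SPT ordering.
SPT order: [3, 4, 10, 11]
Completion times:
  Job 1: p=3, C=3
  Job 2: p=4, C=7
  Job 3: p=10, C=17
  Job 4: p=11, C=28
Total completion time = 3 + 7 + 17 + 28 = 55

55


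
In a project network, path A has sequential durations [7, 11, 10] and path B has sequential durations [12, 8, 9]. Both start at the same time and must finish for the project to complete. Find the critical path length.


Path A total = 7 + 11 + 10 = 28
Path B total = 12 + 8 + 9 = 29
Critical path = longest path = max(28, 29) = 29

29


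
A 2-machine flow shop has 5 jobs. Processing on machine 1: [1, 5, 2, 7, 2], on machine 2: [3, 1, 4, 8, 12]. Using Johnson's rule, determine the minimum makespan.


Apply Johnson's rule:
  Group 1 (a <= b): [(1, 1, 3), (3, 2, 4), (5, 2, 12), (4, 7, 8)]
  Group 2 (a > b): [(2, 5, 1)]
Optimal job order: [1, 3, 5, 4, 2]
Schedule:
  Job 1: M1 done at 1, M2 done at 4
  Job 3: M1 done at 3, M2 done at 8
  Job 5: M1 done at 5, M2 done at 20
  Job 4: M1 done at 12, M2 done at 28
  Job 2: M1 done at 17, M2 done at 29
Makespan = 29

29


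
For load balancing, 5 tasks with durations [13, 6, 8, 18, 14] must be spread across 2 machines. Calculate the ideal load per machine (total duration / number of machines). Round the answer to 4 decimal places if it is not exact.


Total processing time = 13 + 6 + 8 + 18 + 14 = 59
Number of machines = 2
Ideal balanced load = 59 / 2 = 29.5

29.5


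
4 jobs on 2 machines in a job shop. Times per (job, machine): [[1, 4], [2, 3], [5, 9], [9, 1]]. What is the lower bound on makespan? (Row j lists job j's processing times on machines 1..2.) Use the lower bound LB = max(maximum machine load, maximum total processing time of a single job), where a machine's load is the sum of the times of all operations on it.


Machine loads:
  Machine 1: 1 + 2 + 5 + 9 = 17
  Machine 2: 4 + 3 + 9 + 1 = 17
Max machine load = 17
Job totals:
  Job 1: 5
  Job 2: 5
  Job 3: 14
  Job 4: 10
Max job total = 14
Lower bound = max(17, 14) = 17

17


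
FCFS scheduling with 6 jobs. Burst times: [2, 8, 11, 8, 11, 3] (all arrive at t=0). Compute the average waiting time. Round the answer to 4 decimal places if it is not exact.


FCFS order (as given): [2, 8, 11, 8, 11, 3]
Waiting times:
  Job 1: wait = 0
  Job 2: wait = 2
  Job 3: wait = 10
  Job 4: wait = 21
  Job 5: wait = 29
  Job 6: wait = 40
Sum of waiting times = 102
Average waiting time = 102/6 = 17.0

17.0


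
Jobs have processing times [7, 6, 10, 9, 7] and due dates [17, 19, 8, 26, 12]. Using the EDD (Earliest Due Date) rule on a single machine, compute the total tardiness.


Sort by due date (EDD order): [(10, 8), (7, 12), (7, 17), (6, 19), (9, 26)]
Compute completion times and tardiness:
  Job 1: p=10, d=8, C=10, tardiness=max(0,10-8)=2
  Job 2: p=7, d=12, C=17, tardiness=max(0,17-12)=5
  Job 3: p=7, d=17, C=24, tardiness=max(0,24-17)=7
  Job 4: p=6, d=19, C=30, tardiness=max(0,30-19)=11
  Job 5: p=9, d=26, C=39, tardiness=max(0,39-26)=13
Total tardiness = 38

38


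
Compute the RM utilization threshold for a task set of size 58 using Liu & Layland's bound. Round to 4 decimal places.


Compute 2^(1/58) = 1.0120225098
Subtract 1: 1.0120225098 - 1 = 0.0120225098
Multiply by n: 58 * 0.0120225098 = 0.6973055684
Round to 4 dp: 0.6973

0.6973


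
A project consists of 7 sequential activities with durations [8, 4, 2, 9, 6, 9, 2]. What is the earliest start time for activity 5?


Activity 5 starts after activities 1 through 4 complete.
Predecessor durations: [8, 4, 2, 9]
ES = 8 + 4 + 2 + 9 = 23

23


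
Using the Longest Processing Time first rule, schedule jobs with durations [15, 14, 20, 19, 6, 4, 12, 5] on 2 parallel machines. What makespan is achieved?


Sort jobs in decreasing order (LPT): [20, 19, 15, 14, 12, 6, 5, 4]
Assign each job to the least loaded machine:
  Machine 1: jobs [20, 14, 12], load = 46
  Machine 2: jobs [19, 15, 6, 5, 4], load = 49
Makespan = max load = 49

49


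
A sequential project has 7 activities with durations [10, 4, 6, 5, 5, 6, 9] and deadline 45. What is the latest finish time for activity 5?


LF(activity 5) = deadline - sum of successor durations
Successors: activities 6 through 7 with durations [6, 9]
Sum of successor durations = 15
LF = 45 - 15 = 30

30


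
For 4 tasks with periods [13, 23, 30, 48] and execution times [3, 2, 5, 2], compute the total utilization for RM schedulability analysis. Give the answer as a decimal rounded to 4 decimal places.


Compute individual utilizations (exact fractions):
  Task 1: C/T = 3/13 (approx. 0.2308)
  Task 2: C/T = 2/23 (approx. 0.087)
  Task 3: C/T = 5/30 = 1/6 (approx. 0.1667)
  Task 4: C/T = 2/48 = 1/24 (approx. 0.0417)
Total utilization U = 3/13 + 2/23 + 1/6 + 1/24 = 3775/7176
Rounded to 4 decimal places: U = 0.5261
RM (Liu & Layland) bound for 4 tasks = 0.756828; compare with U = 3775/7176 (approx. 0.526059)
U <= bound, so schedulable by RM sufficient condition.

0.5261


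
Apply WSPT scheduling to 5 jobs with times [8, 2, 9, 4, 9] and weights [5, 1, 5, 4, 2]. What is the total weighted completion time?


Compute p/w ratios and sort ascending (WSPT): [(4, 4), (8, 5), (9, 5), (2, 1), (9, 2)]
Compute weighted completion times:
  Job (p=4,w=4): C=4, w*C=4*4=16
  Job (p=8,w=5): C=12, w*C=5*12=60
  Job (p=9,w=5): C=21, w*C=5*21=105
  Job (p=2,w=1): C=23, w*C=1*23=23
  Job (p=9,w=2): C=32, w*C=2*32=64
Total weighted completion time = 268

268


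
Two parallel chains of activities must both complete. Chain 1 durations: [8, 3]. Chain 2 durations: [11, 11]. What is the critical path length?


Path A total = 8 + 3 = 11
Path B total = 11 + 11 = 22
Critical path = longest path = max(11, 22) = 22

22


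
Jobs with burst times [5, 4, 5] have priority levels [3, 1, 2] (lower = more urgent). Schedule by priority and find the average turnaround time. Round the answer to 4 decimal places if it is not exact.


Sort by priority (ascending = highest first):
Order: [(1, 4), (2, 5), (3, 5)]
Completion times:
  Priority 1, burst=4, C=4
  Priority 2, burst=5, C=9
  Priority 3, burst=5, C=14
Average turnaround = 27/3 = 9.0

9.0


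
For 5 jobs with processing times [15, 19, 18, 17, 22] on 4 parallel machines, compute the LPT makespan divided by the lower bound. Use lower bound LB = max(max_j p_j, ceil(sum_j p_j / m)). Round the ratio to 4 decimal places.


LPT order: [22, 19, 18, 17, 15]
Machine loads after assignment: [22, 19, 18, 32]
LPT makespan = 32
Lower bound = max(max_job, ceil(total/4)) = max(22, 23) = 23
Ratio = 32 / 23 = 1.3913

1.3913


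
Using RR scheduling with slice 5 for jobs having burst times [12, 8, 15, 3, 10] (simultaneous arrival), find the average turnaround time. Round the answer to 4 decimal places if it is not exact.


Time quantum = 5
Execution trace:
  J1 runs 5 units, time = 5
  J2 runs 5 units, time = 10
  J3 runs 5 units, time = 15
  J4 runs 3 units, time = 18
  J5 runs 5 units, time = 23
  J1 runs 5 units, time = 28
  J2 runs 3 units, time = 31
  J3 runs 5 units, time = 36
  J5 runs 5 units, time = 41
  J1 runs 2 units, time = 43
  J3 runs 5 units, time = 48
Finish times: [43, 31, 48, 18, 41]
Average turnaround = 181/5 = 36.2

36.2


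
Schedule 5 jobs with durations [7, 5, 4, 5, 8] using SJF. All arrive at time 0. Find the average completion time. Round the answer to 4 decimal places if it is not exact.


SJF order (ascending): [4, 5, 5, 7, 8]
Completion times:
  Job 1: burst=4, C=4
  Job 2: burst=5, C=9
  Job 3: burst=5, C=14
  Job 4: burst=7, C=21
  Job 5: burst=8, C=29
Average completion = 77/5 = 15.4

15.4


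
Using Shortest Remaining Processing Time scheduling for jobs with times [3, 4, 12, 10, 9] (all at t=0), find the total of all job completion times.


Since all jobs arrive at t=0, SRPT equals SPT ordering.
SPT order: [3, 4, 9, 10, 12]
Completion times:
  Job 1: p=3, C=3
  Job 2: p=4, C=7
  Job 3: p=9, C=16
  Job 4: p=10, C=26
  Job 5: p=12, C=38
Total completion time = 3 + 7 + 16 + 26 + 38 = 90

90


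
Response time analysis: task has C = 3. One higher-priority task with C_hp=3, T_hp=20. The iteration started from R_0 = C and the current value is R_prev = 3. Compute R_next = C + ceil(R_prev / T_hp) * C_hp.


R_next = C + ceil(R_prev / T_hp) * C_hp
ceil(3 / 20) = ceil(0.15) = 1
Interference = 1 * 3 = 3
R_next = 3 + 3 = 6

6


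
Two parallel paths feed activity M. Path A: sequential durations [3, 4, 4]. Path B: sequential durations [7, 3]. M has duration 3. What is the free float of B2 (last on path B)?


ES(B2) = sum of predecessors on chain B = 7
EF(B2) = ES + duration = 7 + 3 = 10
Successor of B2 is M. ES(M) = max(sum(A), sum(B)) = max(11, 10) = 11
Free float = ES(successor) - EF(current) = 11 - 10 = 1

1


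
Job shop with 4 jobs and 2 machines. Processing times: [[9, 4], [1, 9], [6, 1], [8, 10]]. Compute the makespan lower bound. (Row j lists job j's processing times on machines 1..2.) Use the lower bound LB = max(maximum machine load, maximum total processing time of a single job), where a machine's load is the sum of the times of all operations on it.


Machine loads:
  Machine 1: 9 + 1 + 6 + 8 = 24
  Machine 2: 4 + 9 + 1 + 10 = 24
Max machine load = 24
Job totals:
  Job 1: 13
  Job 2: 10
  Job 3: 7
  Job 4: 18
Max job total = 18
Lower bound = max(24, 18) = 24

24


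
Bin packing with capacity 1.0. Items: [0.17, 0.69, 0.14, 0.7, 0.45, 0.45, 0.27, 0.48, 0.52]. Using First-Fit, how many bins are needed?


Place items sequentially using First-Fit:
  Item 0.17 -> new Bin 1
  Item 0.69 -> Bin 1 (now 0.86)
  Item 0.14 -> Bin 1 (now 1.0)
  Item 0.7 -> new Bin 2
  Item 0.45 -> new Bin 3
  Item 0.45 -> Bin 3 (now 0.9)
  Item 0.27 -> Bin 2 (now 0.97)
  Item 0.48 -> new Bin 4
  Item 0.52 -> Bin 4 (now 1.0)
Total bins used = 4

4


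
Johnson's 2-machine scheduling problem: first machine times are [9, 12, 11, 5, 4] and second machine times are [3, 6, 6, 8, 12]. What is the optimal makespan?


Apply Johnson's rule:
  Group 1 (a <= b): [(5, 4, 12), (4, 5, 8)]
  Group 2 (a > b): [(2, 12, 6), (3, 11, 6), (1, 9, 3)]
Optimal job order: [5, 4, 2, 3, 1]
Schedule:
  Job 5: M1 done at 4, M2 done at 16
  Job 4: M1 done at 9, M2 done at 24
  Job 2: M1 done at 21, M2 done at 30
  Job 3: M1 done at 32, M2 done at 38
  Job 1: M1 done at 41, M2 done at 44
Makespan = 44

44


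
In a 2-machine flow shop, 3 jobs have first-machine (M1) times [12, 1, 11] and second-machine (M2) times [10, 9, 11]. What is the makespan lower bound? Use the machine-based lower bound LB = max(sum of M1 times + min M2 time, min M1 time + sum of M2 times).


LB1 = sum(M1 times) + min(M2 times) = 24 + 9 = 33
LB2 = min(M1 times) + sum(M2 times) = 1 + 30 = 31
Lower bound = max(LB1, LB2) = max(33, 31) = 33

33


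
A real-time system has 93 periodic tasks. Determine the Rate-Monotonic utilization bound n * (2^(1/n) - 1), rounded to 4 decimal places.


Compute 2^(1/93) = 1.0074810397
Subtract 1: 1.0074810397 - 1 = 0.0074810397
Multiply by n: 93 * 0.0074810397 = 0.6957366921
Round to 4 dp: 0.6957

0.6957


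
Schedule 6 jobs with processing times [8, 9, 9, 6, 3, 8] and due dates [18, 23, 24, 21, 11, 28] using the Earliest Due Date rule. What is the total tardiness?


Sort by due date (EDD order): [(3, 11), (8, 18), (6, 21), (9, 23), (9, 24), (8, 28)]
Compute completion times and tardiness:
  Job 1: p=3, d=11, C=3, tardiness=max(0,3-11)=0
  Job 2: p=8, d=18, C=11, tardiness=max(0,11-18)=0
  Job 3: p=6, d=21, C=17, tardiness=max(0,17-21)=0
  Job 4: p=9, d=23, C=26, tardiness=max(0,26-23)=3
  Job 5: p=9, d=24, C=35, tardiness=max(0,35-24)=11
  Job 6: p=8, d=28, C=43, tardiness=max(0,43-28)=15
Total tardiness = 29

29


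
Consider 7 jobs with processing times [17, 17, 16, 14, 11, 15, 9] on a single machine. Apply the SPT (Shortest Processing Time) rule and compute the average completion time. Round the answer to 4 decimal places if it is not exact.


Sort jobs by processing time (SPT order): [9, 11, 14, 15, 16, 17, 17]
Compute completion times sequentially:
  Job 1: processing = 9, completes at 9
  Job 2: processing = 11, completes at 20
  Job 3: processing = 14, completes at 34
  Job 4: processing = 15, completes at 49
  Job 5: processing = 16, completes at 65
  Job 6: processing = 17, completes at 82
  Job 7: processing = 17, completes at 99
Sum of completion times = 358
Average completion time = 358/7 = 51.1429

51.1429


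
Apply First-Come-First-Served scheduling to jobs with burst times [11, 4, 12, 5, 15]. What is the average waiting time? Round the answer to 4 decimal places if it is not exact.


FCFS order (as given): [11, 4, 12, 5, 15]
Waiting times:
  Job 1: wait = 0
  Job 2: wait = 11
  Job 3: wait = 15
  Job 4: wait = 27
  Job 5: wait = 32
Sum of waiting times = 85
Average waiting time = 85/5 = 17.0

17.0


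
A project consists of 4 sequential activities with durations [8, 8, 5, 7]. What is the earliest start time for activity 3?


Activity 3 starts after activities 1 through 2 complete.
Predecessor durations: [8, 8]
ES = 8 + 8 = 16

16


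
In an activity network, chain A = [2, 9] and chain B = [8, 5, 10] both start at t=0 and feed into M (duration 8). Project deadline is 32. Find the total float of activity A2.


Forward pass: ES(A2) = sum of predecessors on chain A = 2
EF = ES + duration = 2 + 9 = 11
Backward pass: LF(M) = deadline = 32; LS(M) = 32 - 8 = 24
LF(A2) = LS(M) - sum(successors on chain A) = 24 - 0 = 24
LS = LF - duration = 24 - 9 = 15
Total float = LS - ES = 15 - 2 = 13

13


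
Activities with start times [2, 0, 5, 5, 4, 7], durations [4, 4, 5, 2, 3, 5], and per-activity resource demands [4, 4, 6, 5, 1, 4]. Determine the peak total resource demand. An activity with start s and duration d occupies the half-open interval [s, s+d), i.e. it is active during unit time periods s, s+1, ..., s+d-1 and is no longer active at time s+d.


Each activity i is active on [start_i, start_i + duration_i).
Compute total resource usage per time slot:
  t=0: active resources = [4], total = 4
  t=1: active resources = [4], total = 4
  t=2: active resources = [4, 4], total = 8
  t=3: active resources = [4, 4], total = 8
  t=4: active resources = [4, 1], total = 5
  t=5: active resources = [4, 6, 5, 1], total = 16
  t=6: active resources = [6, 5, 1], total = 12
  t=7: active resources = [6, 4], total = 10
  t=8: active resources = [6, 4], total = 10
  t=9: active resources = [6, 4], total = 10
  t=10: active resources = [4], total = 4
  t=11: active resources = [4], total = 4
Peak resource demand = 16

16


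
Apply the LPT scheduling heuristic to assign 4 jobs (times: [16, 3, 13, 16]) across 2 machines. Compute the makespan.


Sort jobs in decreasing order (LPT): [16, 16, 13, 3]
Assign each job to the least loaded machine:
  Machine 1: jobs [16, 13], load = 29
  Machine 2: jobs [16, 3], load = 19
Makespan = max load = 29

29


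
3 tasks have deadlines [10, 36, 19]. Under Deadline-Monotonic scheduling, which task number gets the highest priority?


Sort tasks by relative deadline (ascending):
  Task 1: deadline = 10
  Task 3: deadline = 19
  Task 2: deadline = 36
Priority order (highest first): [1, 3, 2]
Highest priority task = 1

1


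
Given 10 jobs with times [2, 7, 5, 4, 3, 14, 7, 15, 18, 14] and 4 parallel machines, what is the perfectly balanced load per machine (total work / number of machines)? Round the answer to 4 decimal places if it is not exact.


Total processing time = 2 + 7 + 5 + 4 + 3 + 14 + 7 + 15 + 18 + 14 = 89
Number of machines = 4
Ideal balanced load = 89 / 4 = 22.25

22.25


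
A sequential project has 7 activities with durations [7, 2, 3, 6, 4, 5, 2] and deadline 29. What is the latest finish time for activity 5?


LF(activity 5) = deadline - sum of successor durations
Successors: activities 6 through 7 with durations [5, 2]
Sum of successor durations = 7
LF = 29 - 7 = 22

22


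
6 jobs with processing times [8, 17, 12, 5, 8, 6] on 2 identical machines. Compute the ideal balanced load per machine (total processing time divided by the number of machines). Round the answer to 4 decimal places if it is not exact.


Total processing time = 8 + 17 + 12 + 5 + 8 + 6 = 56
Number of machines = 2
Ideal balanced load = 56 / 2 = 28.0

28.0


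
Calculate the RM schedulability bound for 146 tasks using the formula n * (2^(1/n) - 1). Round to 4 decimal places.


Compute 2^(1/146) = 1.0047588711
Subtract 1: 1.0047588711 - 1 = 0.0047588711
Multiply by n: 146 * 0.0047588711 = 0.6947951806
Round to 4 dp: 0.6948

0.6948


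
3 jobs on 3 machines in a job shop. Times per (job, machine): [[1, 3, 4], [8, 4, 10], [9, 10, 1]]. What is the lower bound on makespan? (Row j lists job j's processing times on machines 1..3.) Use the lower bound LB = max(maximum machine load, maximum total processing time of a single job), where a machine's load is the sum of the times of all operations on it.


Machine loads:
  Machine 1: 1 + 8 + 9 = 18
  Machine 2: 3 + 4 + 10 = 17
  Machine 3: 4 + 10 + 1 = 15
Max machine load = 18
Job totals:
  Job 1: 8
  Job 2: 22
  Job 3: 20
Max job total = 22
Lower bound = max(18, 22) = 22

22


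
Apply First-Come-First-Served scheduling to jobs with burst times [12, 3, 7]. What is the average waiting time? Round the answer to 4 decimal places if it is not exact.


FCFS order (as given): [12, 3, 7]
Waiting times:
  Job 1: wait = 0
  Job 2: wait = 12
  Job 3: wait = 15
Sum of waiting times = 27
Average waiting time = 27/3 = 9.0

9.0


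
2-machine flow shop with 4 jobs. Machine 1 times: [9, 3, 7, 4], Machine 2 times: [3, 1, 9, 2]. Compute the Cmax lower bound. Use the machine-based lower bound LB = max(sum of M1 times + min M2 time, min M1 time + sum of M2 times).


LB1 = sum(M1 times) + min(M2 times) = 23 + 1 = 24
LB2 = min(M1 times) + sum(M2 times) = 3 + 15 = 18
Lower bound = max(LB1, LB2) = max(24, 18) = 24

24


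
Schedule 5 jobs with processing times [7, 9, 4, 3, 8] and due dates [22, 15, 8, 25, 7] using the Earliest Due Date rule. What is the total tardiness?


Sort by due date (EDD order): [(8, 7), (4, 8), (9, 15), (7, 22), (3, 25)]
Compute completion times and tardiness:
  Job 1: p=8, d=7, C=8, tardiness=max(0,8-7)=1
  Job 2: p=4, d=8, C=12, tardiness=max(0,12-8)=4
  Job 3: p=9, d=15, C=21, tardiness=max(0,21-15)=6
  Job 4: p=7, d=22, C=28, tardiness=max(0,28-22)=6
  Job 5: p=3, d=25, C=31, tardiness=max(0,31-25)=6
Total tardiness = 23

23


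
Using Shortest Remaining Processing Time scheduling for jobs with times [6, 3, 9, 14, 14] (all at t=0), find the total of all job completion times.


Since all jobs arrive at t=0, SRPT equals SPT ordering.
SPT order: [3, 6, 9, 14, 14]
Completion times:
  Job 1: p=3, C=3
  Job 2: p=6, C=9
  Job 3: p=9, C=18
  Job 4: p=14, C=32
  Job 5: p=14, C=46
Total completion time = 3 + 9 + 18 + 32 + 46 = 108

108


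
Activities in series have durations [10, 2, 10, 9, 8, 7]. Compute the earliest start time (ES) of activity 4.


Activity 4 starts after activities 1 through 3 complete.
Predecessor durations: [10, 2, 10]
ES = 10 + 2 + 10 = 22

22


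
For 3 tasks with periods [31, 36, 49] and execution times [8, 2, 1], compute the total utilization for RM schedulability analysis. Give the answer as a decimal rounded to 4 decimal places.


Compute individual utilizations (exact fractions):
  Task 1: C/T = 8/31 (approx. 0.2581)
  Task 2: C/T = 2/36 = 1/18 (approx. 0.0556)
  Task 3: C/T = 1/49 (approx. 0.0204)
Total utilization U = 8/31 + 1/18 + 1/49 = 9133/27342
Rounded to 4 decimal places: U = 0.3340
RM (Liu & Layland) bound for 3 tasks = 0.779763; compare with U = 9133/27342 (approx. 0.334028)
U <= bound, so schedulable by RM sufficient condition.

0.3340


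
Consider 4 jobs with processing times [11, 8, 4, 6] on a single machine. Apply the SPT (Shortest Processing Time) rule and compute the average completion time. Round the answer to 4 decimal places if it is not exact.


Sort jobs by processing time (SPT order): [4, 6, 8, 11]
Compute completion times sequentially:
  Job 1: processing = 4, completes at 4
  Job 2: processing = 6, completes at 10
  Job 3: processing = 8, completes at 18
  Job 4: processing = 11, completes at 29
Sum of completion times = 61
Average completion time = 61/4 = 15.25

15.25


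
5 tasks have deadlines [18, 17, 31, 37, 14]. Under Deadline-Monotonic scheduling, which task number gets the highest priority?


Sort tasks by relative deadline (ascending):
  Task 5: deadline = 14
  Task 2: deadline = 17
  Task 1: deadline = 18
  Task 3: deadline = 31
  Task 4: deadline = 37
Priority order (highest first): [5, 2, 1, 3, 4]
Highest priority task = 5

5


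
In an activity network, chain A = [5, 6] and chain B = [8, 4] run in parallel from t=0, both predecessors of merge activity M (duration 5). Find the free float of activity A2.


ES(A2) = sum of predecessors on chain A = 5
EF(A2) = ES + duration = 5 + 6 = 11
Successor of A2 is M. ES(M) = max(sum(A), sum(B)) = max(11, 12) = 12
Free float = ES(successor) - EF(current) = 12 - 11 = 1

1


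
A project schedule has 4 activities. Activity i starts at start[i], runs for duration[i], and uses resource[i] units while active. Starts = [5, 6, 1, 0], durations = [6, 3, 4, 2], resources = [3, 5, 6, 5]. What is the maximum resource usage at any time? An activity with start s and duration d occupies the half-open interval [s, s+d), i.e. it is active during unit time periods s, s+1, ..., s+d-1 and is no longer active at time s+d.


Each activity i is active on [start_i, start_i + duration_i).
Compute total resource usage per time slot:
  t=0: active resources = [5], total = 5
  t=1: active resources = [6, 5], total = 11
  t=2: active resources = [6], total = 6
  t=3: active resources = [6], total = 6
  t=4: active resources = [6], total = 6
  t=5: active resources = [3], total = 3
  t=6: active resources = [3, 5], total = 8
  t=7: active resources = [3, 5], total = 8
  t=8: active resources = [3, 5], total = 8
  t=9: active resources = [3], total = 3
  t=10: active resources = [3], total = 3
Peak resource demand = 11

11


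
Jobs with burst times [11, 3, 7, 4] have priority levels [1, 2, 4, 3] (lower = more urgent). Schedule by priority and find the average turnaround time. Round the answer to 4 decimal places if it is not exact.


Sort by priority (ascending = highest first):
Order: [(1, 11), (2, 3), (3, 4), (4, 7)]
Completion times:
  Priority 1, burst=11, C=11
  Priority 2, burst=3, C=14
  Priority 3, burst=4, C=18
  Priority 4, burst=7, C=25
Average turnaround = 68/4 = 17.0

17.0


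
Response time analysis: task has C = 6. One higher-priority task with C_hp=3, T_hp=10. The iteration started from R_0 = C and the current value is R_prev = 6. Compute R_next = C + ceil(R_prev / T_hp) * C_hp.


R_next = C + ceil(R_prev / T_hp) * C_hp
ceil(6 / 10) = ceil(0.6) = 1
Interference = 1 * 3 = 3
R_next = 6 + 3 = 9

9


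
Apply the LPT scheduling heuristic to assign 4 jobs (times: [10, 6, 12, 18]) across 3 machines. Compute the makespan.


Sort jobs in decreasing order (LPT): [18, 12, 10, 6]
Assign each job to the least loaded machine:
  Machine 1: jobs [18], load = 18
  Machine 2: jobs [12], load = 12
  Machine 3: jobs [10, 6], load = 16
Makespan = max load = 18

18


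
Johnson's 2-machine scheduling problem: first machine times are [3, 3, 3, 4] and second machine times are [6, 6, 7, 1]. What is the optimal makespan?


Apply Johnson's rule:
  Group 1 (a <= b): [(1, 3, 6), (2, 3, 6), (3, 3, 7)]
  Group 2 (a > b): [(4, 4, 1)]
Optimal job order: [1, 2, 3, 4]
Schedule:
  Job 1: M1 done at 3, M2 done at 9
  Job 2: M1 done at 6, M2 done at 15
  Job 3: M1 done at 9, M2 done at 22
  Job 4: M1 done at 13, M2 done at 23
Makespan = 23

23


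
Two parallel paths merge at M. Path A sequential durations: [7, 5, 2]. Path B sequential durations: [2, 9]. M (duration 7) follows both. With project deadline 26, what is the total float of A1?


Forward pass: ES(A1) = sum of predecessors on chain A = 0
EF = ES + duration = 0 + 7 = 7
Backward pass: LF(M) = deadline = 26; LS(M) = 26 - 7 = 19
LF(A1) = LS(M) - sum(successors on chain A) = 19 - 7 = 12
LS = LF - duration = 12 - 7 = 5
Total float = LS - ES = 5 - 0 = 5

5


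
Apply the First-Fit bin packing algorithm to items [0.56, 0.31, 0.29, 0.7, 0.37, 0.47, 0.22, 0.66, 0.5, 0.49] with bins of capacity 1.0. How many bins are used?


Place items sequentially using First-Fit:
  Item 0.56 -> new Bin 1
  Item 0.31 -> Bin 1 (now 0.87)
  Item 0.29 -> new Bin 2
  Item 0.7 -> Bin 2 (now 0.99)
  Item 0.37 -> new Bin 3
  Item 0.47 -> Bin 3 (now 0.84)
  Item 0.22 -> new Bin 4
  Item 0.66 -> Bin 4 (now 0.88)
  Item 0.5 -> new Bin 5
  Item 0.49 -> Bin 5 (now 0.99)
Total bins used = 5

5


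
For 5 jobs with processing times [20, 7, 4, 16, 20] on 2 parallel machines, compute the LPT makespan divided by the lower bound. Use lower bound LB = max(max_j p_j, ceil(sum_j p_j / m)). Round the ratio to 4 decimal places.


LPT order: [20, 20, 16, 7, 4]
Machine loads after assignment: [36, 31]
LPT makespan = 36
Lower bound = max(max_job, ceil(total/2)) = max(20, 34) = 34
Ratio = 36 / 34 = 1.0588

1.0588


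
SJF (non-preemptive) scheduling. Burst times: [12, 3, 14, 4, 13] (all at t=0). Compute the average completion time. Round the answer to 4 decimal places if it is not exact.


SJF order (ascending): [3, 4, 12, 13, 14]
Completion times:
  Job 1: burst=3, C=3
  Job 2: burst=4, C=7
  Job 3: burst=12, C=19
  Job 4: burst=13, C=32
  Job 5: burst=14, C=46
Average completion = 107/5 = 21.4

21.4


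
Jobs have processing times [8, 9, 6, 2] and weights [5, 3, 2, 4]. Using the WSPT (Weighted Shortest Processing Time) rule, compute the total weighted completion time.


Compute p/w ratios and sort ascending (WSPT): [(2, 4), (8, 5), (9, 3), (6, 2)]
Compute weighted completion times:
  Job (p=2,w=4): C=2, w*C=4*2=8
  Job (p=8,w=5): C=10, w*C=5*10=50
  Job (p=9,w=3): C=19, w*C=3*19=57
  Job (p=6,w=2): C=25, w*C=2*25=50
Total weighted completion time = 165

165


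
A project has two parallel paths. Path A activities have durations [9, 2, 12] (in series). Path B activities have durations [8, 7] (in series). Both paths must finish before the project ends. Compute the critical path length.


Path A total = 9 + 2 + 12 = 23
Path B total = 8 + 7 = 15
Critical path = longest path = max(23, 15) = 23

23


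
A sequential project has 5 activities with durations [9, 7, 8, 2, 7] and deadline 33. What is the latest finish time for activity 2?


LF(activity 2) = deadline - sum of successor durations
Successors: activities 3 through 5 with durations [8, 2, 7]
Sum of successor durations = 17
LF = 33 - 17 = 16

16


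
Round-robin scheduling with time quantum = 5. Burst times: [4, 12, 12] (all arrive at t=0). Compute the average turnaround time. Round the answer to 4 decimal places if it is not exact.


Time quantum = 5
Execution trace:
  J1 runs 4 units, time = 4
  J2 runs 5 units, time = 9
  J3 runs 5 units, time = 14
  J2 runs 5 units, time = 19
  J3 runs 5 units, time = 24
  J2 runs 2 units, time = 26
  J3 runs 2 units, time = 28
Finish times: [4, 26, 28]
Average turnaround = 58/3 = 19.3333

19.3333


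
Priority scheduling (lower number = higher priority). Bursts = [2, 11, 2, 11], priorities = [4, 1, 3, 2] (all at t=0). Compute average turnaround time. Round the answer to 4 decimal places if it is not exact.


Sort by priority (ascending = highest first):
Order: [(1, 11), (2, 11), (3, 2), (4, 2)]
Completion times:
  Priority 1, burst=11, C=11
  Priority 2, burst=11, C=22
  Priority 3, burst=2, C=24
  Priority 4, burst=2, C=26
Average turnaround = 83/4 = 20.75

20.75


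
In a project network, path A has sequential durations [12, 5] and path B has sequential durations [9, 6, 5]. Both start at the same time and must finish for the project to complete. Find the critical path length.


Path A total = 12 + 5 = 17
Path B total = 9 + 6 + 5 = 20
Critical path = longest path = max(17, 20) = 20

20


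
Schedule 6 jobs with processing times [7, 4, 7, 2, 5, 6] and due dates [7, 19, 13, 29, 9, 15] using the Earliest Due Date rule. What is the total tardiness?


Sort by due date (EDD order): [(7, 7), (5, 9), (7, 13), (6, 15), (4, 19), (2, 29)]
Compute completion times and tardiness:
  Job 1: p=7, d=7, C=7, tardiness=max(0,7-7)=0
  Job 2: p=5, d=9, C=12, tardiness=max(0,12-9)=3
  Job 3: p=7, d=13, C=19, tardiness=max(0,19-13)=6
  Job 4: p=6, d=15, C=25, tardiness=max(0,25-15)=10
  Job 5: p=4, d=19, C=29, tardiness=max(0,29-19)=10
  Job 6: p=2, d=29, C=31, tardiness=max(0,31-29)=2
Total tardiness = 31

31


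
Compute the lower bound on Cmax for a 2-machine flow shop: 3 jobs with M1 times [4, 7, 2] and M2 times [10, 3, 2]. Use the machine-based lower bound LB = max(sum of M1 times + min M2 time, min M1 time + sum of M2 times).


LB1 = sum(M1 times) + min(M2 times) = 13 + 2 = 15
LB2 = min(M1 times) + sum(M2 times) = 2 + 15 = 17
Lower bound = max(LB1, LB2) = max(15, 17) = 17

17


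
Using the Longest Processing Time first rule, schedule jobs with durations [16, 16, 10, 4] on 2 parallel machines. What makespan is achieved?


Sort jobs in decreasing order (LPT): [16, 16, 10, 4]
Assign each job to the least loaded machine:
  Machine 1: jobs [16, 10], load = 26
  Machine 2: jobs [16, 4], load = 20
Makespan = max load = 26

26


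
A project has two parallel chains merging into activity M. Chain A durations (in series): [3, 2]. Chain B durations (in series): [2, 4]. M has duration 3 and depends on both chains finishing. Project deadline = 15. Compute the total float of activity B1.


Forward pass: ES(B1) = sum of predecessors on chain B = 0
EF = ES + duration = 0 + 2 = 2
Backward pass: LF(M) = deadline = 15; LS(M) = 15 - 3 = 12
LF(B1) = LS(M) - sum(successors on chain B) = 12 - 4 = 8
LS = LF - duration = 8 - 2 = 6
Total float = LS - ES = 6 - 0 = 6

6


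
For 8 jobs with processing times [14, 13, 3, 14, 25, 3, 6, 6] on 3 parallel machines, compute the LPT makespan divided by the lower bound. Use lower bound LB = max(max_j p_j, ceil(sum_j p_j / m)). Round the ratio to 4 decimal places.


LPT order: [25, 14, 14, 13, 6, 6, 3, 3]
Machine loads after assignment: [28, 27, 29]
LPT makespan = 29
Lower bound = max(max_job, ceil(total/3)) = max(25, 28) = 28
Ratio = 29 / 28 = 1.0357

1.0357


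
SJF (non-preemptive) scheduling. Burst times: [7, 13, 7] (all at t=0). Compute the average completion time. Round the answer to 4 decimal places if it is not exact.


SJF order (ascending): [7, 7, 13]
Completion times:
  Job 1: burst=7, C=7
  Job 2: burst=7, C=14
  Job 3: burst=13, C=27
Average completion = 48/3 = 16.0

16.0


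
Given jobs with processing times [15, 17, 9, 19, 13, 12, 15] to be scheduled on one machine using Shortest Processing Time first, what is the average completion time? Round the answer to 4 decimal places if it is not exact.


Sort jobs by processing time (SPT order): [9, 12, 13, 15, 15, 17, 19]
Compute completion times sequentially:
  Job 1: processing = 9, completes at 9
  Job 2: processing = 12, completes at 21
  Job 3: processing = 13, completes at 34
  Job 4: processing = 15, completes at 49
  Job 5: processing = 15, completes at 64
  Job 6: processing = 17, completes at 81
  Job 7: processing = 19, completes at 100
Sum of completion times = 358
Average completion time = 358/7 = 51.1429

51.1429


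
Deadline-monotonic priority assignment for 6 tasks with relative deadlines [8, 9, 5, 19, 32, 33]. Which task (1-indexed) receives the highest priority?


Sort tasks by relative deadline (ascending):
  Task 3: deadline = 5
  Task 1: deadline = 8
  Task 2: deadline = 9
  Task 4: deadline = 19
  Task 5: deadline = 32
  Task 6: deadline = 33
Priority order (highest first): [3, 1, 2, 4, 5, 6]
Highest priority task = 3

3


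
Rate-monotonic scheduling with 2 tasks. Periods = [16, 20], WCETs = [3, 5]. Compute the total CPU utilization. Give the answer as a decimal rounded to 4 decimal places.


Compute individual utilizations (exact fractions):
  Task 1: C/T = 3/16 (approx. 0.1875)
  Task 2: C/T = 5/20 = 1/4 (approx. 0.25)
Total utilization U = 3/16 + 1/4 = 7/16
Rounded to 4 decimal places: U = 0.4375
RM (Liu & Layland) bound for 2 tasks = 0.828427; compare with U = 7/16 (approx. 0.437500)
U <= bound, so schedulable by RM sufficient condition.

0.4375


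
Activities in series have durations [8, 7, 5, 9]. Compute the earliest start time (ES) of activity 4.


Activity 4 starts after activities 1 through 3 complete.
Predecessor durations: [8, 7, 5]
ES = 8 + 7 + 5 = 20

20


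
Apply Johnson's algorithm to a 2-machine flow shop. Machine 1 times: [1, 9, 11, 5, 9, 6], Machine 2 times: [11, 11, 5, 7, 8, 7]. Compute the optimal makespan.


Apply Johnson's rule:
  Group 1 (a <= b): [(1, 1, 11), (4, 5, 7), (6, 6, 7), (2, 9, 11)]
  Group 2 (a > b): [(5, 9, 8), (3, 11, 5)]
Optimal job order: [1, 4, 6, 2, 5, 3]
Schedule:
  Job 1: M1 done at 1, M2 done at 12
  Job 4: M1 done at 6, M2 done at 19
  Job 6: M1 done at 12, M2 done at 26
  Job 2: M1 done at 21, M2 done at 37
  Job 5: M1 done at 30, M2 done at 45
  Job 3: M1 done at 41, M2 done at 50
Makespan = 50

50


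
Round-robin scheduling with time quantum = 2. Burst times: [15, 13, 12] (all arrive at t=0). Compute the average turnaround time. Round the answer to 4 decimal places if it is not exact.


Time quantum = 2
Execution trace:
  J1 runs 2 units, time = 2
  J2 runs 2 units, time = 4
  J3 runs 2 units, time = 6
  J1 runs 2 units, time = 8
  J2 runs 2 units, time = 10
  J3 runs 2 units, time = 12
  J1 runs 2 units, time = 14
  J2 runs 2 units, time = 16
  J3 runs 2 units, time = 18
  J1 runs 2 units, time = 20
  J2 runs 2 units, time = 22
  J3 runs 2 units, time = 24
  J1 runs 2 units, time = 26
  J2 runs 2 units, time = 28
  J3 runs 2 units, time = 30
  J1 runs 2 units, time = 32
  J2 runs 2 units, time = 34
  J3 runs 2 units, time = 36
  J1 runs 2 units, time = 38
  J2 runs 1 units, time = 39
  J1 runs 1 units, time = 40
Finish times: [40, 39, 36]
Average turnaround = 115/3 = 38.3333

38.3333


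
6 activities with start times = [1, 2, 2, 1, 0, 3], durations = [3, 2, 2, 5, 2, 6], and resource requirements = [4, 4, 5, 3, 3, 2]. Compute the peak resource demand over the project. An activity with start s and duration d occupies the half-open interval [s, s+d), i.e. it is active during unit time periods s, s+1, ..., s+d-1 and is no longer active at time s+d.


Each activity i is active on [start_i, start_i + duration_i).
Compute total resource usage per time slot:
  t=0: active resources = [3], total = 3
  t=1: active resources = [4, 3, 3], total = 10
  t=2: active resources = [4, 4, 5, 3], total = 16
  t=3: active resources = [4, 4, 5, 3, 2], total = 18
  t=4: active resources = [3, 2], total = 5
  t=5: active resources = [3, 2], total = 5
  t=6: active resources = [2], total = 2
  t=7: active resources = [2], total = 2
  t=8: active resources = [2], total = 2
Peak resource demand = 18

18


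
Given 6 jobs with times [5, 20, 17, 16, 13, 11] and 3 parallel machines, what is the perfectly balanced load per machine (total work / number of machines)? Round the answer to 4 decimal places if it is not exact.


Total processing time = 5 + 20 + 17 + 16 + 13 + 11 = 82
Number of machines = 3
Ideal balanced load = 82 / 3 = 27.3333

27.3333


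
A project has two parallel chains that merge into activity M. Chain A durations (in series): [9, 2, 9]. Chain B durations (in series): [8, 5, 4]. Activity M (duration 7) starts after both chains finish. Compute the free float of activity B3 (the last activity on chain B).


ES(B3) = sum of predecessors on chain B = 13
EF(B3) = ES + duration = 13 + 4 = 17
Successor of B3 is M. ES(M) = max(sum(A), sum(B)) = max(20, 17) = 20
Free float = ES(successor) - EF(current) = 20 - 17 = 3

3


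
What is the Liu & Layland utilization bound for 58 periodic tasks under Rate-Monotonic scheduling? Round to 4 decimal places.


Compute 2^(1/58) = 1.0120225098
Subtract 1: 1.0120225098 - 1 = 0.0120225098
Multiply by n: 58 * 0.0120225098 = 0.6973055684
Round to 4 dp: 0.6973

0.6973


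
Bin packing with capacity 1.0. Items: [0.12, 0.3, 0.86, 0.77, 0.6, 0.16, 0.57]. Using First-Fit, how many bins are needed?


Place items sequentially using First-Fit:
  Item 0.12 -> new Bin 1
  Item 0.3 -> Bin 1 (now 0.42)
  Item 0.86 -> new Bin 2
  Item 0.77 -> new Bin 3
  Item 0.6 -> new Bin 4
  Item 0.16 -> Bin 1 (now 0.58)
  Item 0.57 -> new Bin 5
Total bins used = 5

5


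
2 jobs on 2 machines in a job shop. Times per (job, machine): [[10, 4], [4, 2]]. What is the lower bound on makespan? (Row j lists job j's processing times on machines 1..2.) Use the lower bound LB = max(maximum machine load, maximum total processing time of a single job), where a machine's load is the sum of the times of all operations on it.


Machine loads:
  Machine 1: 10 + 4 = 14
  Machine 2: 4 + 2 = 6
Max machine load = 14
Job totals:
  Job 1: 14
  Job 2: 6
Max job total = 14
Lower bound = max(14, 14) = 14

14


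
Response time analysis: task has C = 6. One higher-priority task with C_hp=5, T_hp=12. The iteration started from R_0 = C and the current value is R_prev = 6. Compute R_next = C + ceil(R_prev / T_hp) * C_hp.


R_next = C + ceil(R_prev / T_hp) * C_hp
ceil(6 / 12) = ceil(0.5) = 1
Interference = 1 * 5 = 5
R_next = 6 + 5 = 11

11
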